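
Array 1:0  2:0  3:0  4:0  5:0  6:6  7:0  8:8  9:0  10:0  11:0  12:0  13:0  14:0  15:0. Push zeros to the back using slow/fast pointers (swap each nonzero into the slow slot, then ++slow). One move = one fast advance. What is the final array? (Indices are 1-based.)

slow=1 fast=1: a[fast]=0, fast++
slow=1 fast=2: a[fast]=0, fast++
slow=1 fast=3: a[fast]=0, fast++
slow=1 fast=4: a[fast]=0, fast++
slow=1 fast=5: a[fast]=0, fast++
slow=1 fast=6: a[fast]=6≠0 swap→a[1]=6, slow++,fast++
slow=2 fast=7: a[fast]=0, fast++
slow=2 fast=8: a[fast]=8≠0 swap→a[2]=8, slow++,fast++
slow=3 fast=9: a[fast]=0, fast++
slow=3 fast=10: a[fast]=0, fast++
slow=3 fast=11: a[fast]=0, fast++
slow=3 fast=12: a[fast]=0, fast++
slow=3 fast=13: a[fast]=0, fast++
slow=3 fast=14: a[fast]=0, fast++
slow=3 fast=15: a[fast]=0, fast++

[6, 8, 0, 0, 0, 0, 0, 0, 0, 0, 0, 0, 0, 0, 0]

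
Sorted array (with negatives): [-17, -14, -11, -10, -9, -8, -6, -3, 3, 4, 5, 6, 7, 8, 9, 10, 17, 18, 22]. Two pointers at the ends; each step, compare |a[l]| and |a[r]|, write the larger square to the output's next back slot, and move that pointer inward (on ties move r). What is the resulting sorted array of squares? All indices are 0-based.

[9, 9, 16, 25, 36, 36, 49, 64, 64, 81, 81, 100, 100, 121, 196, 289, 289, 324, 484]

[0,18] |-17|<=|22| out[18]=484 → r--
[0,17] |-17|<=|18| out[17]=324 → r--
[0,16] |-17|<=|17| out[16]=289 → r--
[0,15] |-17|>|10| out[15]=289 → l++
[1,15] |-14|>|10| out[14]=196 → l++
[2,15] |-11|>|10| out[13]=121 → l++
[3,15] |-10|<=|10| out[12]=100 → r--
[3,14] |-10|>|9| out[11]=100 → l++
[4,14] |-9|<=|9| out[10]=81 → r--
[4,13] |-9|>|8| out[9]=81 → l++
[5,13] |-8|<=|8| out[8]=64 → r--
[5,12] |-8|>|7| out[7]=64 → l++
[6,12] |-6|<=|7| out[6]=49 → r--
[6,11] |-6|<=|6| out[5]=36 → r--
[6,10] |-6|>|5| out[4]=36 → l++
[7,10] |-3|<=|5| out[3]=25 → r--
[7,9] |-3|<=|4| out[2]=16 → r--
[7,8] |-3|<=|3| out[1]=9 → r--
[7,7] |-3|<=|-3| out[0]=9 → r--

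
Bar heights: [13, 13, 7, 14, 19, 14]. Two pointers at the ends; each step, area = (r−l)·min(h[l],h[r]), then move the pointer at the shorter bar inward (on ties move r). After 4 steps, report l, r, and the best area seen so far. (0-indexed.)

l=0 r=5: min(13,14)*5=65 best=65 *, l++
l=1 r=5: min(13,14)*4=52 best=65, l++
l=2 r=5: min(7,14)*3=21 best=65, l++
l=3 r=5: min(14,14)*2=28 best=65, r--

l=3, r=4, best area=65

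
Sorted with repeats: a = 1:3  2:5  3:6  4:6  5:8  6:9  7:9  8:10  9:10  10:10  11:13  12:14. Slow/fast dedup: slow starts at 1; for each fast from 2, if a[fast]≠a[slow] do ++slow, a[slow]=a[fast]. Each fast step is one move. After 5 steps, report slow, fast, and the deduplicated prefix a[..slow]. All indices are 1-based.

slow=5, fast=7, prefix=[3, 5, 6, 8, 9]

(s=1,f=2) a[fast]=5≠a[slow]=3 write a[2]=5 → slow++,fast++
(s=2,f=3) a[fast]=6≠a[slow]=5 write a[3]=6 → slow++,fast++
(s=3,f=4) a[fast]=6=a[slow] dup → fast++
(s=3,f=5) a[fast]=8≠a[slow]=6 write a[4]=8 → slow++,fast++
(s=4,f=6) a[fast]=9≠a[slow]=8 write a[5]=9 → slow++,fast++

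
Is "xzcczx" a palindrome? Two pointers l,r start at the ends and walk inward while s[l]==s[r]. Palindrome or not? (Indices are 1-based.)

l=1 r=6: 'x'=='x', l++,r--
l=2 r=5: 'z'=='z', l++,r--
l=3 r=4: 'c'=='c', l++,r--

palindrome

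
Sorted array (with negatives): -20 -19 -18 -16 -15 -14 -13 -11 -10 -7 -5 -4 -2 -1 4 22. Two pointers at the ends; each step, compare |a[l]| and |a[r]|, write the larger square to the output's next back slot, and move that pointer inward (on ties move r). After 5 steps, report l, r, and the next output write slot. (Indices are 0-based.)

l=4, r=14, next write slot=10

l=0 r=15: |-20|<=|22| out[15]=484, r--
l=0 r=14: |-20|>|4| out[14]=400, l++
l=1 r=14: |-19|>|4| out[13]=361, l++
l=2 r=14: |-18|>|4| out[12]=324, l++
l=3 r=14: |-16|>|4| out[11]=256, l++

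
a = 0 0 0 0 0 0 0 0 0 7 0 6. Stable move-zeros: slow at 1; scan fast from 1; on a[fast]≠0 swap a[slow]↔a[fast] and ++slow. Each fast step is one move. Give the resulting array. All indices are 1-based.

[7, 6, 0, 0, 0, 0, 0, 0, 0, 0, 0, 0]

slow=1 fast=1: a[fast]=0, fast++
slow=1 fast=2: a[fast]=0, fast++
slow=1 fast=3: a[fast]=0, fast++
slow=1 fast=4: a[fast]=0, fast++
slow=1 fast=5: a[fast]=0, fast++
slow=1 fast=6: a[fast]=0, fast++
slow=1 fast=7: a[fast]=0, fast++
slow=1 fast=8: a[fast]=0, fast++
slow=1 fast=9: a[fast]=0, fast++
slow=1 fast=10: a[fast]=7≠0 swap→a[1]=7, slow++,fast++
slow=2 fast=11: a[fast]=0, fast++
slow=2 fast=12: a[fast]=6≠0 swap→a[2]=6, slow++,fast++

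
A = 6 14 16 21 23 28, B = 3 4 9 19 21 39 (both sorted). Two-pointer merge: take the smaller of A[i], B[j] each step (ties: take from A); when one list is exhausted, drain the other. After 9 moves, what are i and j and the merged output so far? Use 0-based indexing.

i=4, j=5, merged so far=[3, 4, 6, 9, 14, 16, 19, 21, 21]

i=0 j=0: A[i]=6>B[j]=3 take 3, j++
i=0 j=1: A[i]=6>B[j]=4 take 4, j++
i=0 j=2: A[i]=6<=B[j]=9 take 6, i++
i=1 j=2: A[i]=14>B[j]=9 take 9, j++
i=1 j=3: A[i]=14<=B[j]=19 take 14, i++
i=2 j=3: A[i]=16<=B[j]=19 take 16, i++
i=3 j=3: A[i]=21>B[j]=19 take 19, j++
i=3 j=4: A[i]=21<=B[j]=21 take 21, i++
i=4 j=4: A[i]=23>B[j]=21 take 21, j++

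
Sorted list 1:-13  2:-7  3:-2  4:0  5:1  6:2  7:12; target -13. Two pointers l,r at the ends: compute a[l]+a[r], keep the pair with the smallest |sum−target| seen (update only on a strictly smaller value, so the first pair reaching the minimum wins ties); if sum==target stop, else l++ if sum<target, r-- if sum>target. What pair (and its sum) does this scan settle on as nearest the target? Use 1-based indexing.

l=1 r=7: -13+12=-1 d=12 *, r--
l=1 r=6: -13+2=-11 d=2 *, r--
l=1 r=5: -13+1=-12 d=1 *, r--
l=1 r=4: -13+0=-13 d=0 *, stop

pair (-13, 0) with sum -13 (|Δ|=0)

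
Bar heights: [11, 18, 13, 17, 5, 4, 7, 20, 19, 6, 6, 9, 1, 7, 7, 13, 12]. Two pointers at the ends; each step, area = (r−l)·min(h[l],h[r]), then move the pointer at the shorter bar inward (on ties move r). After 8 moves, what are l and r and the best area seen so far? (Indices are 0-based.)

l=1, r=9, best area=182

[0,16] min(11,12)*16=176 best=176 * → l++
[1,16] min(18,12)*15=180 best=180 * → r--
[1,15] min(18,13)*14=182 best=182 * → r--
[1,14] min(18,7)*13=91 best=182 → r--
[1,13] min(18,7)*12=84 best=182 → r--
[1,12] min(18,1)*11=11 best=182 → r--
[1,11] min(18,9)*10=90 best=182 → r--
[1,10] min(18,6)*9=54 best=182 → r--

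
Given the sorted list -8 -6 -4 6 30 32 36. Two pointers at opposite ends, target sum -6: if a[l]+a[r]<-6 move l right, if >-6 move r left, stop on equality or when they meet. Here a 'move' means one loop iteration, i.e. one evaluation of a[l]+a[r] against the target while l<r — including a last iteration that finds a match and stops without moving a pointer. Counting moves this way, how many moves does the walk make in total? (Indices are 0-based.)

6 moves

[0,6] -8+36=28 >-6 → r--
[0,5] -8+32=24 >-6 → r--
[0,4] -8+30=22 >-6 → r--
[0,3] -8+6=-2 >-6 → r--
[0,2] -8+-4=-12 <-6 → l++
[1,2] -6+-4=-10 <-6 → l++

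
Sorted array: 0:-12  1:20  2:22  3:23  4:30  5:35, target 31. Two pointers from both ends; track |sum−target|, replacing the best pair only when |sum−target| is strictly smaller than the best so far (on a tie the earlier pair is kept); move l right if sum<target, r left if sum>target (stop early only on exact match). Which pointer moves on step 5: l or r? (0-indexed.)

r

l=0 r=5: -12+35=23 d=8 *, l++
l=1 r=5: 20+35=55 d=24, r--
l=1 r=4: 20+30=50 d=19, r--
l=1 r=3: 20+23=43 d=12, r--
l=1 r=2: 20+22=42 d=11, r--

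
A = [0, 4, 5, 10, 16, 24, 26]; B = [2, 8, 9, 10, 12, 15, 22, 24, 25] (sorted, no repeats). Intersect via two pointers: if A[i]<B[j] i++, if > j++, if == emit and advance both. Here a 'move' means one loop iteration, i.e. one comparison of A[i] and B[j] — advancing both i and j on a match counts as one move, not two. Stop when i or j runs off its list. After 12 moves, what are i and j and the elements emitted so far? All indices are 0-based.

[i=0,j=0] 0<2 → i++
[i=1,j=0] 4>2 → j++
[i=1,j=1] 4<8 → i++
[i=2,j=1] 5<8 → i++
[i=3,j=1] 10>8 → j++
[i=3,j=2] 10>9 → j++
[i=3,j=3] 10==10 emit → i++,j++
[i=4,j=4] 16>12 → j++
[i=4,j=5] 16>15 → j++
[i=4,j=6] 16<22 → i++
[i=5,j=6] 24>22 → j++
[i=5,j=7] 24==24 emit → i++,j++

i=6, j=8, emitted=[10, 24]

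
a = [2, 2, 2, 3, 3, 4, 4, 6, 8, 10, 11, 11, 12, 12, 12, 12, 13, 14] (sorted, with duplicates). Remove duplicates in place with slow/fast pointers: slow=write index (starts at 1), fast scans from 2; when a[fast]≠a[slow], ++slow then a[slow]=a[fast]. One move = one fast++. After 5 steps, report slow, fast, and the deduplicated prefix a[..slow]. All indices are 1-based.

slow=3, fast=7, prefix=[2, 3, 4]

slow=1 fast=2: a[fast]=2=a[slow] dup, fast++
slow=1 fast=3: a[fast]=2=a[slow] dup, fast++
slow=1 fast=4: a[fast]=3≠a[slow]=2 write a[2]=3, slow++,fast++
slow=2 fast=5: a[fast]=3=a[slow] dup, fast++
slow=2 fast=6: a[fast]=4≠a[slow]=3 write a[3]=4, slow++,fast++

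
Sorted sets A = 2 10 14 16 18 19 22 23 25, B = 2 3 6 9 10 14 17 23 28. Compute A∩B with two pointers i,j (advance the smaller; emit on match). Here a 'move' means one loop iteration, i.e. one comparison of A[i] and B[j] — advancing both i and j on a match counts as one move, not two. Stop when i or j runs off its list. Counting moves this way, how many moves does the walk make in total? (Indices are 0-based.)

i=0 j=0: 2==2 emit, i++,j++
i=1 j=1: 10>3, j++
i=1 j=2: 10>6, j++
i=1 j=3: 10>9, j++
i=1 j=4: 10==10 emit, i++,j++
i=2 j=5: 14==14 emit, i++,j++
i=3 j=6: 16<17, i++
i=4 j=6: 18>17, j++
i=4 j=7: 18<23, i++
i=5 j=7: 19<23, i++
i=6 j=7: 22<23, i++
i=7 j=7: 23==23 emit, i++,j++
i=8 j=8: 25<28, i++

13 moves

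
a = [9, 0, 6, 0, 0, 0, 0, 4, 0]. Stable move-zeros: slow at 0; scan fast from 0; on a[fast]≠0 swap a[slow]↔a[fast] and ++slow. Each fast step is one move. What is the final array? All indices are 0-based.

slow=0 fast=0: a[fast]=9≠0 swap→a[0]=9, slow++,fast++
slow=1 fast=1: a[fast]=0, fast++
slow=1 fast=2: a[fast]=6≠0 swap→a[1]=6, slow++,fast++
slow=2 fast=3: a[fast]=0, fast++
slow=2 fast=4: a[fast]=0, fast++
slow=2 fast=5: a[fast]=0, fast++
slow=2 fast=6: a[fast]=0, fast++
slow=2 fast=7: a[fast]=4≠0 swap→a[2]=4, slow++,fast++
slow=3 fast=8: a[fast]=0, fast++

[9, 6, 4, 0, 0, 0, 0, 0, 0]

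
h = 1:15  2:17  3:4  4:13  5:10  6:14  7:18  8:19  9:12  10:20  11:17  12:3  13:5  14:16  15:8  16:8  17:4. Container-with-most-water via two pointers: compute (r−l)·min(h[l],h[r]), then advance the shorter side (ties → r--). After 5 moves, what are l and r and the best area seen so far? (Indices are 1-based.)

l=2, r=13, best area=195

[1,17] min(15,4)*16=64 best=64 * → r--
[1,16] min(15,8)*15=120 best=120 * → r--
[1,15] min(15,8)*14=112 best=120 → r--
[1,14] min(15,16)*13=195 best=195 * → l++
[2,14] min(17,16)*12=192 best=195 → r--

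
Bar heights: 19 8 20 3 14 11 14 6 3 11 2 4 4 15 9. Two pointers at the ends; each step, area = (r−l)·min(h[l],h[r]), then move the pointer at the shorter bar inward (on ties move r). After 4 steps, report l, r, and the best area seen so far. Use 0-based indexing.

l=0, r=10, best area=195

[0,14] min(19,9)*14=126 best=126 * → r--
[0,13] min(19,15)*13=195 best=195 * → r--
[0,12] min(19,4)*12=48 best=195 → r--
[0,11] min(19,4)*11=44 best=195 → r--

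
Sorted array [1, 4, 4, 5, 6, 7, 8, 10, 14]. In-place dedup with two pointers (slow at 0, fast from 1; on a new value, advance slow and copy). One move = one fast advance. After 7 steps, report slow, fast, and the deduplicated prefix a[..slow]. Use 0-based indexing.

slow=6, fast=8, prefix=[1, 4, 5, 6, 7, 8, 10]

slow=0 fast=1: a[fast]=4≠a[slow]=1 write a[1]=4, slow++,fast++
slow=1 fast=2: a[fast]=4=a[slow] dup, fast++
slow=1 fast=3: a[fast]=5≠a[slow]=4 write a[2]=5, slow++,fast++
slow=2 fast=4: a[fast]=6≠a[slow]=5 write a[3]=6, slow++,fast++
slow=3 fast=5: a[fast]=7≠a[slow]=6 write a[4]=7, slow++,fast++
slow=4 fast=6: a[fast]=8≠a[slow]=7 write a[5]=8, slow++,fast++
slow=5 fast=7: a[fast]=10≠a[slow]=8 write a[6]=10, slow++,fast++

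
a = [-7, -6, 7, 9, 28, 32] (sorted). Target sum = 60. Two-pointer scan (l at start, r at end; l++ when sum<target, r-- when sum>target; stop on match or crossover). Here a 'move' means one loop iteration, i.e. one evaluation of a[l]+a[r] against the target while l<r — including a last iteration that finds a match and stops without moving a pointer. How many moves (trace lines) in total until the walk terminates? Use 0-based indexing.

[0,5] -7+32=25 <60 → l++
[1,5] -6+32=26 <60 → l++
[2,5] 7+32=39 <60 → l++
[3,5] 9+32=41 <60 → l++
[4,5] 28+32=60 → found

5 moves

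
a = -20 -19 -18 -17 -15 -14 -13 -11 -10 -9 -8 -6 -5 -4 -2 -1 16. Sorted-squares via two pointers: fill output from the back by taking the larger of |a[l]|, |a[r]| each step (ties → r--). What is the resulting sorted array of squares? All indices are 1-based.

[1, 4, 16, 25, 36, 64, 81, 100, 121, 169, 196, 225, 256, 289, 324, 361, 400]

l=1 r=17: |-20|>|16| out[17]=400, l++
l=2 r=17: |-19|>|16| out[16]=361, l++
l=3 r=17: |-18|>|16| out[15]=324, l++
l=4 r=17: |-17|>|16| out[14]=289, l++
l=5 r=17: |-15|<=|16| out[13]=256, r--
l=5 r=16: |-15|>|-1| out[12]=225, l++
l=6 r=16: |-14|>|-1| out[11]=196, l++
l=7 r=16: |-13|>|-1| out[10]=169, l++
l=8 r=16: |-11|>|-1| out[9]=121, l++
l=9 r=16: |-10|>|-1| out[8]=100, l++
l=10 r=16: |-9|>|-1| out[7]=81, l++
l=11 r=16: |-8|>|-1| out[6]=64, l++
l=12 r=16: |-6|>|-1| out[5]=36, l++
l=13 r=16: |-5|>|-1| out[4]=25, l++
l=14 r=16: |-4|>|-1| out[3]=16, l++
l=15 r=16: |-2|>|-1| out[2]=4, l++
l=16 r=16: |-1|<=|-1| out[1]=1, r--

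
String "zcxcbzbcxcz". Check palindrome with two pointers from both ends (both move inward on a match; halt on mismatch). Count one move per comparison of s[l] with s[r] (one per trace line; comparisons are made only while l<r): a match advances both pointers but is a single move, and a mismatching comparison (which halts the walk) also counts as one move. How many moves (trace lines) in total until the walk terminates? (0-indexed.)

l=0 r=10: 'z'=='z', l++,r--
l=1 r=9: 'c'=='c', l++,r--
l=2 r=8: 'x'=='x', l++,r--
l=3 r=7: 'c'=='c', l++,r--
l=4 r=6: 'b'=='b', l++,r--

5 moves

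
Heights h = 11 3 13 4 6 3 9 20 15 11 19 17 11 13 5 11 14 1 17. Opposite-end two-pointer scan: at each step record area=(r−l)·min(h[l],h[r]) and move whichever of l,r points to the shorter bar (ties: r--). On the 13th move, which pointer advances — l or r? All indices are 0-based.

[0,18] min(11,17)*18=198 best=198 * → l++
[1,18] min(3,17)*17=51 best=198 → l++
[2,18] min(13,17)*16=208 best=208 * → l++
[3,18] min(4,17)*15=60 best=208 → l++
[4,18] min(6,17)*14=84 best=208 → l++
[5,18] min(3,17)*13=39 best=208 → l++
[6,18] min(9,17)*12=108 best=208 → l++
[7,18] min(20,17)*11=187 best=208 → r--
[7,17] min(20,1)*10=10 best=208 → r--
[7,16] min(20,14)*9=126 best=208 → r--
[7,15] min(20,11)*8=88 best=208 → r--
[7,14] min(20,5)*7=35 best=208 → r--
[7,13] min(20,13)*6=78 best=208 → r--

r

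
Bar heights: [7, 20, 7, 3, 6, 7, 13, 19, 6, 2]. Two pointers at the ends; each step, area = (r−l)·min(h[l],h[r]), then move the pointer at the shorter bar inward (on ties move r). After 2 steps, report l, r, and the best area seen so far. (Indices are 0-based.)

l=0, r=7, best area=48

l=0 r=9: min(7,2)*9=18 best=18 *, r--
l=0 r=8: min(7,6)*8=48 best=48 *, r--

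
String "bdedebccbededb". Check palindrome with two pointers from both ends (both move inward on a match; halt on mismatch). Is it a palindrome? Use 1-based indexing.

palindrome

l=1 r=14: 'b'=='b', l++,r--
l=2 r=13: 'd'=='d', l++,r--
l=3 r=12: 'e'=='e', l++,r--
l=4 r=11: 'd'=='d', l++,r--
l=5 r=10: 'e'=='e', l++,r--
l=6 r=9: 'b'=='b', l++,r--
l=7 r=8: 'c'=='c', l++,r--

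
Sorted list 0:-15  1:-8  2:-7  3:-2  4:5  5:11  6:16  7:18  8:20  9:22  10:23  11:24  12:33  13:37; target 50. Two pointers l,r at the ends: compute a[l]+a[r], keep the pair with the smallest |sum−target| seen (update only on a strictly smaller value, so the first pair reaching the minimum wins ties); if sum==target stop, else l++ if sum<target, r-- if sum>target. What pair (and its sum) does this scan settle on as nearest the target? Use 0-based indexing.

pair (16, 33) with sum 49 (|Δ|=1)

[0,13] -15+37=22 d=28 * → l++
[1,13] -8+37=29 d=21 * → l++
[2,13] -7+37=30 d=20 * → l++
[3,13] -2+37=35 d=15 * → l++
[4,13] 5+37=42 d=8 * → l++
[5,13] 11+37=48 d=2 * → l++
[6,13] 16+37=53 d=3 → r--
[6,12] 16+33=49 d=1 * → l++
[7,12] 18+33=51 d=1 → r--
[7,11] 18+24=42 d=8 → l++
[8,11] 20+24=44 d=6 → l++
[9,11] 22+24=46 d=4 → l++
[10,11] 23+24=47 d=3 → l++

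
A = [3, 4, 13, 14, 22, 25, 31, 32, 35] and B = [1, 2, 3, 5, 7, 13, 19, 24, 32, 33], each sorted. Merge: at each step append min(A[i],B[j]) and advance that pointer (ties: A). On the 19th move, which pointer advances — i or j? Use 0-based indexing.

[i=0,j=0] A[i]=3>B[j]=1 take 1 → j++
[i=0,j=1] A[i]=3>B[j]=2 take 2 → j++
[i=0,j=2] A[i]=3<=B[j]=3 take 3 → i++
[i=1,j=2] A[i]=4>B[j]=3 take 3 → j++
[i=1,j=3] A[i]=4<=B[j]=5 take 4 → i++
[i=2,j=3] A[i]=13>B[j]=5 take 5 → j++
[i=2,j=4] A[i]=13>B[j]=7 take 7 → j++
[i=2,j=5] A[i]=13<=B[j]=13 take 13 → i++
[i=3,j=5] A[i]=14>B[j]=13 take 13 → j++
[i=3,j=6] A[i]=14<=B[j]=19 take 14 → i++
[i=4,j=6] A[i]=22>B[j]=19 take 19 → j++
[i=4,j=7] A[i]=22<=B[j]=24 take 22 → i++
[i=5,j=7] A[i]=25>B[j]=24 take 24 → j++
[i=5,j=8] A[i]=25<=B[j]=32 take 25 → i++
[i=6,j=8] A[i]=31<=B[j]=32 take 31 → i++
[i=7,j=8] A[i]=32<=B[j]=32 take 32 → i++
[i=8,j=8] A[i]=35>B[j]=32 take 32 → j++
[i=8,j=9] A[i]=35>B[j]=33 take 33 → j++
[i=8,j=10] B done, take A[i]=35 → i++

i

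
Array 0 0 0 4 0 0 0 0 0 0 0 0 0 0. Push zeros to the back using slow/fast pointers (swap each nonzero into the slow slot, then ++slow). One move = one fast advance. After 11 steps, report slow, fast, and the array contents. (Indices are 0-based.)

(s=0,f=0) a[fast]=0 → fast++
(s=0,f=1) a[fast]=0 → fast++
(s=0,f=2) a[fast]=0 → fast++
(s=0,f=3) a[fast]=4≠0 swap→a[0]=4 → slow++,fast++
(s=1,f=4) a[fast]=0 → fast++
(s=1,f=5) a[fast]=0 → fast++
(s=1,f=6) a[fast]=0 → fast++
(s=1,f=7) a[fast]=0 → fast++
(s=1,f=8) a[fast]=0 → fast++
(s=1,f=9) a[fast]=0 → fast++
(s=1,f=10) a[fast]=0 → fast++

slow=1, fast=11, a=[4, 0, 0, 0, 0, 0, 0, 0, 0, 0, 0, 0, 0, 0]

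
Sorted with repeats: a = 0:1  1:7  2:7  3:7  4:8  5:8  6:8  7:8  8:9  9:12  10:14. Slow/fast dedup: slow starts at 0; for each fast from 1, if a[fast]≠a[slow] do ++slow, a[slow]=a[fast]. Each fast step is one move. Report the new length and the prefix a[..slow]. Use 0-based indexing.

length 6; prefix = [1, 7, 8, 9, 12, 14]

(s=0,f=1) a[fast]=7≠a[slow]=1 write a[1]=7 → slow++,fast++
(s=1,f=2) a[fast]=7=a[slow] dup → fast++
(s=1,f=3) a[fast]=7=a[slow] dup → fast++
(s=1,f=4) a[fast]=8≠a[slow]=7 write a[2]=8 → slow++,fast++
(s=2,f=5) a[fast]=8=a[slow] dup → fast++
(s=2,f=6) a[fast]=8=a[slow] dup → fast++
(s=2,f=7) a[fast]=8=a[slow] dup → fast++
(s=2,f=8) a[fast]=9≠a[slow]=8 write a[3]=9 → slow++,fast++
(s=3,f=9) a[fast]=12≠a[slow]=9 write a[4]=12 → slow++,fast++
(s=4,f=10) a[fast]=14≠a[slow]=12 write a[5]=14 → slow++,fast++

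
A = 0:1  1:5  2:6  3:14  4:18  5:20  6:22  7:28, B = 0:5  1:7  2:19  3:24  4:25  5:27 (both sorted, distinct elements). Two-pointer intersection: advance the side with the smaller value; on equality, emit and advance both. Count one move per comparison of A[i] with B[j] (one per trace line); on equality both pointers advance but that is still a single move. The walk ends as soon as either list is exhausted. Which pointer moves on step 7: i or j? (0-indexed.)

i=0 j=0: 1<5, i++
i=1 j=0: 5==5 emit, i++,j++
i=2 j=1: 6<7, i++
i=3 j=1: 14>7, j++
i=3 j=2: 14<19, i++
i=4 j=2: 18<19, i++
i=5 j=2: 20>19, j++

j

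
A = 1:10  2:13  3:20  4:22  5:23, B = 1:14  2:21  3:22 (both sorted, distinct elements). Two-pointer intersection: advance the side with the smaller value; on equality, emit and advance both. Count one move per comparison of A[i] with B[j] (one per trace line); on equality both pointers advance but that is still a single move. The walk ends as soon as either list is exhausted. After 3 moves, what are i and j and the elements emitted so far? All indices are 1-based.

i=1 j=1: 10<14, i++
i=2 j=1: 13<14, i++
i=3 j=1: 20>14, j++

i=3, j=2, emitted=[]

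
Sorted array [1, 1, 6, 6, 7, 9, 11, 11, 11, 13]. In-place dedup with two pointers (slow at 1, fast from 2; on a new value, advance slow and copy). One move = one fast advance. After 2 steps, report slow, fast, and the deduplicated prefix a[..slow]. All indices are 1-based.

slow=2, fast=4, prefix=[1, 6]

(s=1,f=2) a[fast]=1=a[slow] dup → fast++
(s=1,f=3) a[fast]=6≠a[slow]=1 write a[2]=6 → slow++,fast++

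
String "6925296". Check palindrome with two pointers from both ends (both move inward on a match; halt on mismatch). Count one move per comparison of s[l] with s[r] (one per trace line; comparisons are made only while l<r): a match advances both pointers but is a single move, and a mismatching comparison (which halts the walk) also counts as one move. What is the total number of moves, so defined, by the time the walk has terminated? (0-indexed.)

[0,6] '6'=='6' → l++,r--
[1,5] '9'=='9' → l++,r--
[2,4] '2'=='2' → l++,r--

3 moves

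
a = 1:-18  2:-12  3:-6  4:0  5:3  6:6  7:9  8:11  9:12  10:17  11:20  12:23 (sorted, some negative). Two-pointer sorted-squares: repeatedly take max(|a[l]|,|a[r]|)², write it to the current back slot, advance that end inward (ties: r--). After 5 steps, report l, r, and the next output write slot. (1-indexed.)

l=1 r=12: |-18|<=|23| out[12]=529, r--
l=1 r=11: |-18|<=|20| out[11]=400, r--
l=1 r=10: |-18|>|17| out[10]=324, l++
l=2 r=10: |-12|<=|17| out[9]=289, r--
l=2 r=9: |-12|<=|12| out[8]=144, r--

l=2, r=8, next write slot=7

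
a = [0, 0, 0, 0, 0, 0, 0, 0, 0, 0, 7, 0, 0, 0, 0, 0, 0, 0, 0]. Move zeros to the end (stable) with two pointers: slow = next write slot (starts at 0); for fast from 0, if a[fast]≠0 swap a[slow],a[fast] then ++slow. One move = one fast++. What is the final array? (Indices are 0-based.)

[7, 0, 0, 0, 0, 0, 0, 0, 0, 0, 0, 0, 0, 0, 0, 0, 0, 0, 0]

slow=0 fast=0: a[fast]=0, fast++
slow=0 fast=1: a[fast]=0, fast++
slow=0 fast=2: a[fast]=0, fast++
slow=0 fast=3: a[fast]=0, fast++
slow=0 fast=4: a[fast]=0, fast++
slow=0 fast=5: a[fast]=0, fast++
slow=0 fast=6: a[fast]=0, fast++
slow=0 fast=7: a[fast]=0, fast++
slow=0 fast=8: a[fast]=0, fast++
slow=0 fast=9: a[fast]=0, fast++
slow=0 fast=10: a[fast]=7≠0 swap→a[0]=7, slow++,fast++
slow=1 fast=11: a[fast]=0, fast++
slow=1 fast=12: a[fast]=0, fast++
slow=1 fast=13: a[fast]=0, fast++
slow=1 fast=14: a[fast]=0, fast++
slow=1 fast=15: a[fast]=0, fast++
slow=1 fast=16: a[fast]=0, fast++
slow=1 fast=17: a[fast]=0, fast++
slow=1 fast=18: a[fast]=0, fast++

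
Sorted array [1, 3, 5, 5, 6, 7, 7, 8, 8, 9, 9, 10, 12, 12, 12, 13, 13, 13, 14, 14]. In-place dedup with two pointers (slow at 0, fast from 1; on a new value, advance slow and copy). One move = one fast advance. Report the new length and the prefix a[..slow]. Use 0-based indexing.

(s=0,f=1) a[fast]=3≠a[slow]=1 write a[1]=3 → slow++,fast++
(s=1,f=2) a[fast]=5≠a[slow]=3 write a[2]=5 → slow++,fast++
(s=2,f=3) a[fast]=5=a[slow] dup → fast++
(s=2,f=4) a[fast]=6≠a[slow]=5 write a[3]=6 → slow++,fast++
(s=3,f=5) a[fast]=7≠a[slow]=6 write a[4]=7 → slow++,fast++
(s=4,f=6) a[fast]=7=a[slow] dup → fast++
(s=4,f=7) a[fast]=8≠a[slow]=7 write a[5]=8 → slow++,fast++
(s=5,f=8) a[fast]=8=a[slow] dup → fast++
(s=5,f=9) a[fast]=9≠a[slow]=8 write a[6]=9 → slow++,fast++
(s=6,f=10) a[fast]=9=a[slow] dup → fast++
(s=6,f=11) a[fast]=10≠a[slow]=9 write a[7]=10 → slow++,fast++
(s=7,f=12) a[fast]=12≠a[slow]=10 write a[8]=12 → slow++,fast++
(s=8,f=13) a[fast]=12=a[slow] dup → fast++
(s=8,f=14) a[fast]=12=a[slow] dup → fast++
(s=8,f=15) a[fast]=13≠a[slow]=12 write a[9]=13 → slow++,fast++
(s=9,f=16) a[fast]=13=a[slow] dup → fast++
(s=9,f=17) a[fast]=13=a[slow] dup → fast++
(s=9,f=18) a[fast]=14≠a[slow]=13 write a[10]=14 → slow++,fast++
(s=10,f=19) a[fast]=14=a[slow] dup → fast++

length 11; prefix = [1, 3, 5, 6, 7, 8, 9, 10, 12, 13, 14]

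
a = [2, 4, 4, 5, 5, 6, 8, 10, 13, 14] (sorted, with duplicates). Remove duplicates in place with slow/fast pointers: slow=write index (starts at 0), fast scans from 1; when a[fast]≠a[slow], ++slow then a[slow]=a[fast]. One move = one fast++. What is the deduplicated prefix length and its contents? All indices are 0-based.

length 8; prefix = [2, 4, 5, 6, 8, 10, 13, 14]

slow=0 fast=1: a[fast]=4≠a[slow]=2 write a[1]=4, slow++,fast++
slow=1 fast=2: a[fast]=4=a[slow] dup, fast++
slow=1 fast=3: a[fast]=5≠a[slow]=4 write a[2]=5, slow++,fast++
slow=2 fast=4: a[fast]=5=a[slow] dup, fast++
slow=2 fast=5: a[fast]=6≠a[slow]=5 write a[3]=6, slow++,fast++
slow=3 fast=6: a[fast]=8≠a[slow]=6 write a[4]=8, slow++,fast++
slow=4 fast=7: a[fast]=10≠a[slow]=8 write a[5]=10, slow++,fast++
slow=5 fast=8: a[fast]=13≠a[slow]=10 write a[6]=13, slow++,fast++
slow=6 fast=9: a[fast]=14≠a[slow]=13 write a[7]=14, slow++,fast++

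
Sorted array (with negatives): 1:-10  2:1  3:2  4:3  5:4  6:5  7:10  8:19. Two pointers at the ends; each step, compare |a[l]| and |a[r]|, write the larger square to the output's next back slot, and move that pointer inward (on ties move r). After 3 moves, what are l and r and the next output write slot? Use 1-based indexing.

[1,8] |-10|<=|19| out[8]=361 → r--
[1,7] |-10|<=|10| out[7]=100 → r--
[1,6] |-10|>|5| out[6]=100 → l++

l=2, r=6, next write slot=5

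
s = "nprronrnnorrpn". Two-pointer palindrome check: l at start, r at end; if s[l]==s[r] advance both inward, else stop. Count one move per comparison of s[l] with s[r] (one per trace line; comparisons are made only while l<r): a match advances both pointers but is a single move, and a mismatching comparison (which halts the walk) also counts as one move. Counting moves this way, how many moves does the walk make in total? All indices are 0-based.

7 moves

l=0 r=13: 'n'=='n', l++,r--
l=1 r=12: 'p'=='p', l++,r--
l=2 r=11: 'r'=='r', l++,r--
l=3 r=10: 'r'=='r', l++,r--
l=4 r=9: 'o'=='o', l++,r--
l=5 r=8: 'n'=='n', l++,r--
l=6 r=7: 'r'!='n', stop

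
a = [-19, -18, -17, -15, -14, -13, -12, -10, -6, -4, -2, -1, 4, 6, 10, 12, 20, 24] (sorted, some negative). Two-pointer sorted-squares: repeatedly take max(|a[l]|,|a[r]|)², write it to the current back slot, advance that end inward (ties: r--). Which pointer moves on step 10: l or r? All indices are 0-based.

l

l=0 r=17: |-19|<=|24| out[17]=576, r--
l=0 r=16: |-19|<=|20| out[16]=400, r--
l=0 r=15: |-19|>|12| out[15]=361, l++
l=1 r=15: |-18|>|12| out[14]=324, l++
l=2 r=15: |-17|>|12| out[13]=289, l++
l=3 r=15: |-15|>|12| out[12]=225, l++
l=4 r=15: |-14|>|12| out[11]=196, l++
l=5 r=15: |-13|>|12| out[10]=169, l++
l=6 r=15: |-12|<=|12| out[9]=144, r--
l=6 r=14: |-12|>|10| out[8]=144, l++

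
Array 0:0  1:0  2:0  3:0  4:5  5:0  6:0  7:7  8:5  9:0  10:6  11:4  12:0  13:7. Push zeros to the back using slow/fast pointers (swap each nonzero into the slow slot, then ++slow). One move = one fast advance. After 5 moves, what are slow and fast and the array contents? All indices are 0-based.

slow=0 fast=0: a[fast]=0, fast++
slow=0 fast=1: a[fast]=0, fast++
slow=0 fast=2: a[fast]=0, fast++
slow=0 fast=3: a[fast]=0, fast++
slow=0 fast=4: a[fast]=5≠0 swap→a[0]=5, slow++,fast++

slow=1, fast=5, a=[5, 0, 0, 0, 0, 0, 0, 7, 5, 0, 6, 4, 0, 7]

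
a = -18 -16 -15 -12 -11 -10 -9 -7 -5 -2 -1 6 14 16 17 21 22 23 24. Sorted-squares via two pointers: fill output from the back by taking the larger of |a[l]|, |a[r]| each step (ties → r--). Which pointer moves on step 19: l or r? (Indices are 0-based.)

r

[0,18] |-18|<=|24| out[18]=576 → r--
[0,17] |-18|<=|23| out[17]=529 → r--
[0,16] |-18|<=|22| out[16]=484 → r--
[0,15] |-18|<=|21| out[15]=441 → r--
[0,14] |-18|>|17| out[14]=324 → l++
[1,14] |-16|<=|17| out[13]=289 → r--
[1,13] |-16|<=|16| out[12]=256 → r--
[1,12] |-16|>|14| out[11]=256 → l++
[2,12] |-15|>|14| out[10]=225 → l++
[3,12] |-12|<=|14| out[9]=196 → r--
[3,11] |-12|>|6| out[8]=144 → l++
[4,11] |-11|>|6| out[7]=121 → l++
[5,11] |-10|>|6| out[6]=100 → l++
[6,11] |-9|>|6| out[5]=81 → l++
[7,11] |-7|>|6| out[4]=49 → l++
[8,11] |-5|<=|6| out[3]=36 → r--
[8,10] |-5|>|-1| out[2]=25 → l++
[9,10] |-2|>|-1| out[1]=4 → l++
[10,10] |-1|<=|-1| out[0]=1 → r--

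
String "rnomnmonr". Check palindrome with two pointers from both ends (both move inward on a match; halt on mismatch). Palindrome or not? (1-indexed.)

palindrome

[1,9] 'r'=='r' → l++,r--
[2,8] 'n'=='n' → l++,r--
[3,7] 'o'=='o' → l++,r--
[4,6] 'm'=='m' → l++,r--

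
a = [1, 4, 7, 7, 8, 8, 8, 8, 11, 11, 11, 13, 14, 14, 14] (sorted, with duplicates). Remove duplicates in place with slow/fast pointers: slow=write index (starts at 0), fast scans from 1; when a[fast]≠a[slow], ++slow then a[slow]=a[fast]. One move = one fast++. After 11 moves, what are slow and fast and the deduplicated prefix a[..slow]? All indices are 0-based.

(s=0,f=1) a[fast]=4≠a[slow]=1 write a[1]=4 → slow++,fast++
(s=1,f=2) a[fast]=7≠a[slow]=4 write a[2]=7 → slow++,fast++
(s=2,f=3) a[fast]=7=a[slow] dup → fast++
(s=2,f=4) a[fast]=8≠a[slow]=7 write a[3]=8 → slow++,fast++
(s=3,f=5) a[fast]=8=a[slow] dup → fast++
(s=3,f=6) a[fast]=8=a[slow] dup → fast++
(s=3,f=7) a[fast]=8=a[slow] dup → fast++
(s=3,f=8) a[fast]=11≠a[slow]=8 write a[4]=11 → slow++,fast++
(s=4,f=9) a[fast]=11=a[slow] dup → fast++
(s=4,f=10) a[fast]=11=a[slow] dup → fast++
(s=4,f=11) a[fast]=13≠a[slow]=11 write a[5]=13 → slow++,fast++

slow=5, fast=12, prefix=[1, 4, 7, 8, 11, 13]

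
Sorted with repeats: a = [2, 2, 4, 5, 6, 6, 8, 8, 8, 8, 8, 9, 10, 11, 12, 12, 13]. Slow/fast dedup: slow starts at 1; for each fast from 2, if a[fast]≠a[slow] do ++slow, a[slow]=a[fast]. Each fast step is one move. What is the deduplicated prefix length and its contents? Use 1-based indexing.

(s=1,f=2) a[fast]=2=a[slow] dup → fast++
(s=1,f=3) a[fast]=4≠a[slow]=2 write a[2]=4 → slow++,fast++
(s=2,f=4) a[fast]=5≠a[slow]=4 write a[3]=5 → slow++,fast++
(s=3,f=5) a[fast]=6≠a[slow]=5 write a[4]=6 → slow++,fast++
(s=4,f=6) a[fast]=6=a[slow] dup → fast++
(s=4,f=7) a[fast]=8≠a[slow]=6 write a[5]=8 → slow++,fast++
(s=5,f=8) a[fast]=8=a[slow] dup → fast++
(s=5,f=9) a[fast]=8=a[slow] dup → fast++
(s=5,f=10) a[fast]=8=a[slow] dup → fast++
(s=5,f=11) a[fast]=8=a[slow] dup → fast++
(s=5,f=12) a[fast]=9≠a[slow]=8 write a[6]=9 → slow++,fast++
(s=6,f=13) a[fast]=10≠a[slow]=9 write a[7]=10 → slow++,fast++
(s=7,f=14) a[fast]=11≠a[slow]=10 write a[8]=11 → slow++,fast++
(s=8,f=15) a[fast]=12≠a[slow]=11 write a[9]=12 → slow++,fast++
(s=9,f=16) a[fast]=12=a[slow] dup → fast++
(s=9,f=17) a[fast]=13≠a[slow]=12 write a[10]=13 → slow++,fast++

length 10; prefix = [2, 4, 5, 6, 8, 9, 10, 11, 12, 13]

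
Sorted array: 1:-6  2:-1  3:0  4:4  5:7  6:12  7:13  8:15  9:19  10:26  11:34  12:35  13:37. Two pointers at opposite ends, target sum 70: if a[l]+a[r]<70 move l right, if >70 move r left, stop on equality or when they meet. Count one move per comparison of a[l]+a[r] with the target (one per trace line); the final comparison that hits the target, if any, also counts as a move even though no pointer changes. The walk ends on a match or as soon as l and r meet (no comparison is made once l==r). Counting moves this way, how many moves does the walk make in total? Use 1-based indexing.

12 moves

l=1 r=13: -6+37=31 <70, l++
l=2 r=13: -1+37=36 <70, l++
l=3 r=13: 0+37=37 <70, l++
l=4 r=13: 4+37=41 <70, l++
l=5 r=13: 7+37=44 <70, l++
l=6 r=13: 12+37=49 <70, l++
l=7 r=13: 13+37=50 <70, l++
l=8 r=13: 15+37=52 <70, l++
l=9 r=13: 19+37=56 <70, l++
l=10 r=13: 26+37=63 <70, l++
l=11 r=13: 34+37=71 >70, r--
l=11 r=12: 34+35=69 <70, l++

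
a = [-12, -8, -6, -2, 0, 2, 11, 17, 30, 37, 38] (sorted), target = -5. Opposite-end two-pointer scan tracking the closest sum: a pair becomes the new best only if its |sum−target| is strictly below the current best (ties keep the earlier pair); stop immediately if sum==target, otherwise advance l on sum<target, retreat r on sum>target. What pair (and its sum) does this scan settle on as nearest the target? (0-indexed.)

[0,10] -12+38=26 d=31 * → r--
[0,9] -12+37=25 d=30 * → r--
[0,8] -12+30=18 d=23 * → r--
[0,7] -12+17=5 d=10 * → r--
[0,6] -12+11=-1 d=4 * → r--
[0,5] -12+2=-10 d=5 → l++
[1,5] -8+2=-6 d=1 * → l++
[2,5] -6+2=-4 d=1 → r--
[2,4] -6+0=-6 d=1 → l++
[3,4] -2+0=-2 d=3 → r--

pair (-8, 2) with sum -6 (|Δ|=1)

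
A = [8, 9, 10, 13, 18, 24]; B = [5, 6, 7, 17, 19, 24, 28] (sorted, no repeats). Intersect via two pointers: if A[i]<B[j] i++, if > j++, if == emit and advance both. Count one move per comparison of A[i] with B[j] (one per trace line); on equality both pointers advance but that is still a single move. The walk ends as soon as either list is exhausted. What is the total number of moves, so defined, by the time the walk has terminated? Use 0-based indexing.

i=0 j=0: 8>5, j++
i=0 j=1: 8>6, j++
i=0 j=2: 8>7, j++
i=0 j=3: 8<17, i++
i=1 j=3: 9<17, i++
i=2 j=3: 10<17, i++
i=3 j=3: 13<17, i++
i=4 j=3: 18>17, j++
i=4 j=4: 18<19, i++
i=5 j=4: 24>19, j++
i=5 j=5: 24==24 emit, i++,j++

11 moves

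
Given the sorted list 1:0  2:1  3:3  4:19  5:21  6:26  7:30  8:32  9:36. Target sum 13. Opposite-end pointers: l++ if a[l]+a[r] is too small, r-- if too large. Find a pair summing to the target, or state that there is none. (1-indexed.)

no pair

l=1 r=9: 0+36=36 >13, r--
l=1 r=8: 0+32=32 >13, r--
l=1 r=7: 0+30=30 >13, r--
l=1 r=6: 0+26=26 >13, r--
l=1 r=5: 0+21=21 >13, r--
l=1 r=4: 0+19=19 >13, r--
l=1 r=3: 0+3=3 <13, l++
l=2 r=3: 1+3=4 <13, l++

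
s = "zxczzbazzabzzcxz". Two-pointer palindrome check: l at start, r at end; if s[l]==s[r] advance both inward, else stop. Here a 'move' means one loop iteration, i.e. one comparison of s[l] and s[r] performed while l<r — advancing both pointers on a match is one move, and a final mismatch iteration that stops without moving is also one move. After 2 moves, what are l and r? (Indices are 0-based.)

[0,15] 'z'=='z' → l++,r--
[1,14] 'x'=='x' → l++,r--

l=2, r=13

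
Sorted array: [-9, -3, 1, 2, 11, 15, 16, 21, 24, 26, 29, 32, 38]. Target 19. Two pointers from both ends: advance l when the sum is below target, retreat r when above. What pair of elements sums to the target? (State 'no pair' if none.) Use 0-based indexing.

no pair

l=0 r=12: -9+38=29 >19, r--
l=0 r=11: -9+32=23 >19, r--
l=0 r=10: -9+29=20 >19, r--
l=0 r=9: -9+26=17 <19, l++
l=1 r=9: -3+26=23 >19, r--
l=1 r=8: -3+24=21 >19, r--
l=1 r=7: -3+21=18 <19, l++
l=2 r=7: 1+21=22 >19, r--
l=2 r=6: 1+16=17 <19, l++
l=3 r=6: 2+16=18 <19, l++
l=4 r=6: 11+16=27 >19, r--
l=4 r=5: 11+15=26 >19, r--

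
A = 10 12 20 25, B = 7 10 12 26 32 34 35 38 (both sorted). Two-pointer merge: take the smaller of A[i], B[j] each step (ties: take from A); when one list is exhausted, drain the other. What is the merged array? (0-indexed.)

i=0 j=0: A[i]=10>B[j]=7 take 7, j++
i=0 j=1: A[i]=10<=B[j]=10 take 10, i++
i=1 j=1: A[i]=12>B[j]=10 take 10, j++
i=1 j=2: A[i]=12<=B[j]=12 take 12, i++
i=2 j=2: A[i]=20>B[j]=12 take 12, j++
i=2 j=3: A[i]=20<=B[j]=26 take 20, i++
i=3 j=3: A[i]=25<=B[j]=26 take 25, i++
i=4 j=3: A done, take B[j]=26, j++
i=4 j=4: A done, take B[j]=32, j++
i=4 j=5: A done, take B[j]=34, j++
i=4 j=6: A done, take B[j]=35, j++
i=4 j=7: A done, take B[j]=38, j++

[7, 10, 10, 12, 12, 20, 25, 26, 32, 34, 35, 38]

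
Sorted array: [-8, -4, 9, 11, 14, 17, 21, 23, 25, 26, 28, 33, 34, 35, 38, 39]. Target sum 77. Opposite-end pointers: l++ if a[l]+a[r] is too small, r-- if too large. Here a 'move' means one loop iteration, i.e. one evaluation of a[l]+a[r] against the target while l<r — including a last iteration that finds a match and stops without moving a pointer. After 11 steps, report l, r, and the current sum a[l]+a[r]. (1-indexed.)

l=1 r=16: -8+39=31 <77, l++
l=2 r=16: -4+39=35 <77, l++
l=3 r=16: 9+39=48 <77, l++
l=4 r=16: 11+39=50 <77, l++
l=5 r=16: 14+39=53 <77, l++
l=6 r=16: 17+39=56 <77, l++
l=7 r=16: 21+39=60 <77, l++
l=8 r=16: 23+39=62 <77, l++
l=9 r=16: 25+39=64 <77, l++
l=10 r=16: 26+39=65 <77, l++
l=11 r=16: 28+39=67 <77, l++

l=12, r=16, sum=72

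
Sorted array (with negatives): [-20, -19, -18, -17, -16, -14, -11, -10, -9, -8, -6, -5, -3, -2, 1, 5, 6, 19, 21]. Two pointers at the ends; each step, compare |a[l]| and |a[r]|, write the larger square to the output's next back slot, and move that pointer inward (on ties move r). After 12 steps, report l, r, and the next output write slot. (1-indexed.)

l=1 r=19: |-20|<=|21| out[19]=441, r--
l=1 r=18: |-20|>|19| out[18]=400, l++
l=2 r=18: |-19|<=|19| out[17]=361, r--
l=2 r=17: |-19|>|6| out[16]=361, l++
l=3 r=17: |-18|>|6| out[15]=324, l++
l=4 r=17: |-17|>|6| out[14]=289, l++
l=5 r=17: |-16|>|6| out[13]=256, l++
l=6 r=17: |-14|>|6| out[12]=196, l++
l=7 r=17: |-11|>|6| out[11]=121, l++
l=8 r=17: |-10|>|6| out[10]=100, l++
l=9 r=17: |-9|>|6| out[9]=81, l++
l=10 r=17: |-8|>|6| out[8]=64, l++

l=11, r=17, next write slot=7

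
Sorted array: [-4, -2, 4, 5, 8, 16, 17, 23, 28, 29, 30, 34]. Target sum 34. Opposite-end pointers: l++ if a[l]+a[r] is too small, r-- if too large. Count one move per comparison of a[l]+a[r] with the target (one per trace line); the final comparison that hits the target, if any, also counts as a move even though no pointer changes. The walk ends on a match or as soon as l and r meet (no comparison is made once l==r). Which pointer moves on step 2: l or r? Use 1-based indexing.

l

l=1 r=12: -4+34=30 <34, l++
l=2 r=12: -2+34=32 <34, l++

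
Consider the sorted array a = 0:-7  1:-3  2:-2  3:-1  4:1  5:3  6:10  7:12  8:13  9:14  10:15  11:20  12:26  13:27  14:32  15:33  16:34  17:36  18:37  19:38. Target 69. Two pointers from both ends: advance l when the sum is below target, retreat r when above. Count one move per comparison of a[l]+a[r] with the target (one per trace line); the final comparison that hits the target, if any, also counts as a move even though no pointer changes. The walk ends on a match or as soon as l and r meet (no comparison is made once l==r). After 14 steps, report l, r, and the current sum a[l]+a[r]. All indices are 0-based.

l=14, r=19, sum=70

l=0 r=19: -7+38=31 <69, l++
l=1 r=19: -3+38=35 <69, l++
l=2 r=19: -2+38=36 <69, l++
l=3 r=19: -1+38=37 <69, l++
l=4 r=19: 1+38=39 <69, l++
l=5 r=19: 3+38=41 <69, l++
l=6 r=19: 10+38=48 <69, l++
l=7 r=19: 12+38=50 <69, l++
l=8 r=19: 13+38=51 <69, l++
l=9 r=19: 14+38=52 <69, l++
l=10 r=19: 15+38=53 <69, l++
l=11 r=19: 20+38=58 <69, l++
l=12 r=19: 26+38=64 <69, l++
l=13 r=19: 27+38=65 <69, l++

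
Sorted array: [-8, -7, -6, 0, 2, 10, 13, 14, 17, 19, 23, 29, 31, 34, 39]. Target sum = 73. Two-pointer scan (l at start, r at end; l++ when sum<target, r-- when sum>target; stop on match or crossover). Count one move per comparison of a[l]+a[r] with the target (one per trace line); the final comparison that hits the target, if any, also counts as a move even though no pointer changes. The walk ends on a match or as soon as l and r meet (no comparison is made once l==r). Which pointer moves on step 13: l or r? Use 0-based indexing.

l

l=0 r=14: -8+39=31 <73, l++
l=1 r=14: -7+39=32 <73, l++
l=2 r=14: -6+39=33 <73, l++
l=3 r=14: 0+39=39 <73, l++
l=4 r=14: 2+39=41 <73, l++
l=5 r=14: 10+39=49 <73, l++
l=6 r=14: 13+39=52 <73, l++
l=7 r=14: 14+39=53 <73, l++
l=8 r=14: 17+39=56 <73, l++
l=9 r=14: 19+39=58 <73, l++
l=10 r=14: 23+39=62 <73, l++
l=11 r=14: 29+39=68 <73, l++
l=12 r=14: 31+39=70 <73, l++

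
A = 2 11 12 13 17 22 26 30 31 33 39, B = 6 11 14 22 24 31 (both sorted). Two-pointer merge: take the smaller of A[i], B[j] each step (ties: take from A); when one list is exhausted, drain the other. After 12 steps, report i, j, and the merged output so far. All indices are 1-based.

[i=1,j=1] A[i]=2<=B[j]=6 take 2 → i++
[i=2,j=1] A[i]=11>B[j]=6 take 6 → j++
[i=2,j=2] A[i]=11<=B[j]=11 take 11 → i++
[i=3,j=2] A[i]=12>B[j]=11 take 11 → j++
[i=3,j=3] A[i]=12<=B[j]=14 take 12 → i++
[i=4,j=3] A[i]=13<=B[j]=14 take 13 → i++
[i=5,j=3] A[i]=17>B[j]=14 take 14 → j++
[i=5,j=4] A[i]=17<=B[j]=22 take 17 → i++
[i=6,j=4] A[i]=22<=B[j]=22 take 22 → i++
[i=7,j=4] A[i]=26>B[j]=22 take 22 → j++
[i=7,j=5] A[i]=26>B[j]=24 take 24 → j++
[i=7,j=6] A[i]=26<=B[j]=31 take 26 → i++

i=8, j=6, merged so far=[2, 6, 11, 11, 12, 13, 14, 17, 22, 22, 24, 26]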